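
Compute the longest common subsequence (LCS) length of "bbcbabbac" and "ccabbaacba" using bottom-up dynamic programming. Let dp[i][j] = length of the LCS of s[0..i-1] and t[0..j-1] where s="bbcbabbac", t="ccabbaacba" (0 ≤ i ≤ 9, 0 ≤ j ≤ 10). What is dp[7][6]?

   ''  c  c  a  b  b  a  a  c  b  a
''  0  0  0  0  0  0  0  0  0  0  0
 b  0  0  0  0  1  1  1  1  1  1  1
 b  0  0  0  0  1  2  2  2  2  2  2
 c  0  1  1  1  1  2  2  2  3  3  3
 b  0  1  1  1  2  2  2  2  3  4  4
 a  0  1  1  2  2  2  3  3  3  4  5
 b  0  1  1  2  3  3  3  3  3  4  5
 b  0  1  1  2  3  4  4  4  4  4  5
 a  0  1  1  2  3  4  5  5  5  5  5
 c  0  1  2  2  3  4  5  5  6  6  6

4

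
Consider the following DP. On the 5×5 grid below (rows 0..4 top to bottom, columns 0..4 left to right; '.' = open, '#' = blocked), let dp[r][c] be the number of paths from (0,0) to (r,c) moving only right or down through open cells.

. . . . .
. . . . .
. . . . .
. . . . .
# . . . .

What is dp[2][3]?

r\c   0   1   2   3   4
  0   1   1   1   1   1
  1   1   2   3   4   5
  2   1   3   6  10  15
  3   1   4  10  20  35
  4   0   4  14  34  69

10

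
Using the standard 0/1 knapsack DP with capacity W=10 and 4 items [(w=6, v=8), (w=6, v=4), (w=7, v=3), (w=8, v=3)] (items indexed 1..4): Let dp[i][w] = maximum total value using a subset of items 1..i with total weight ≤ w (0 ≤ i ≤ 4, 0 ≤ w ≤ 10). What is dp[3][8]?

i\w   0   1   2   3   4   5   6   7   8   9  10
  0   0   0   0   0   0   0   0   0   0   0   0
  1   0   0   0   0   0   0   8   8   8   8   8
  2   0   0   0   0   0   0   8   8   8   8   8
  3   0   0   0   0   0   0   8   8   8   8   8
  4   0   0   0   0   0   0   8   8   8   8   8

8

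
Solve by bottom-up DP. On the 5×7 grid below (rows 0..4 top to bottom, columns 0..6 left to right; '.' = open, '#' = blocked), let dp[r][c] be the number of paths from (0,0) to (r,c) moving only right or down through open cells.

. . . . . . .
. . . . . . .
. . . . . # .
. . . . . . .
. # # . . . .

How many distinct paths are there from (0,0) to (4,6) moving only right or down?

132

r\c   0   1   2   3   4   5   6
  0   1   1   1   1   1   1   1
  1   1   2   3   4   5   6   7
  2   1   3   6  10  15   0   7
  3   1   4  10  20  35  35  42
  4   1   0   0  20  55  90 132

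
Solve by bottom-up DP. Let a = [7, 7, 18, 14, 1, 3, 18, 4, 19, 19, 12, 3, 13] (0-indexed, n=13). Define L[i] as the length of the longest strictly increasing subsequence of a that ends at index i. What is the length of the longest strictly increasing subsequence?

   i    0    1    2    3    4    5    6    7    8    9   10   11   12
a[i]    7    7   18   14    1    3   18    4   19   19   12    3   13
L[i]    1    1    2    2    1    2    3    3    4    4    4    2    5

5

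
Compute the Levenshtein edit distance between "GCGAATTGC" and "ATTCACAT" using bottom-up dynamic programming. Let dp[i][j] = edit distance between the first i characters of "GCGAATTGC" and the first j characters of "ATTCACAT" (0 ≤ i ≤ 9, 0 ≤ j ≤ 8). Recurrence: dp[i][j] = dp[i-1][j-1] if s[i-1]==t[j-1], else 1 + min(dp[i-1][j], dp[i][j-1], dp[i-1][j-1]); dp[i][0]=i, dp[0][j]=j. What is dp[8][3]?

5

   ''  A  T  T  C  A  C  A  T
''  0  1  2  3  4  5  6  7  8
 G  1  1  2  3  4  5  6  7  8
 C  2  2  2  3  3  4  5  6  7
 G  3  3  3  3  4  4  5  6  7
 A  4  3  4  4  4  4  5  5  6
 A  5  4  4  5  5  4  5  5  6
 T  6  5  4  4  5  5  5  6  5
 T  7  6  5  4  5  6  6  6  6
 G  8  7  6  5  5  6  7  7  7
 C  9  8  7  6  5  6  6  7  8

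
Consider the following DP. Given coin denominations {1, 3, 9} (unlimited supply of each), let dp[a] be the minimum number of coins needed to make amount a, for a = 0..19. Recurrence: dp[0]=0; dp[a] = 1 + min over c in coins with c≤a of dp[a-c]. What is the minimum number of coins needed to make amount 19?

 a  0  1  2  3  4  5  6  7  8  9 10 11 12 13 14 15 16 17 18 19
dp  0  1  2  1  2  3  2  3  4  1  2  3  2  3  4  3  4  5  2  3

3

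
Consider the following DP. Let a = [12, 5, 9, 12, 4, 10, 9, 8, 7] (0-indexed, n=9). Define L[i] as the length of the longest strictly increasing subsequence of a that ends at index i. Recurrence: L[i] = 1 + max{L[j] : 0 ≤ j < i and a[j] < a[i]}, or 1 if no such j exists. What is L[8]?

   i    0    1    2    3    4    5    6    7    8
a[i]   12    5    9   12    4   10    9    8    7
L[i]    1    1    2    3    1    3    2    2    2

2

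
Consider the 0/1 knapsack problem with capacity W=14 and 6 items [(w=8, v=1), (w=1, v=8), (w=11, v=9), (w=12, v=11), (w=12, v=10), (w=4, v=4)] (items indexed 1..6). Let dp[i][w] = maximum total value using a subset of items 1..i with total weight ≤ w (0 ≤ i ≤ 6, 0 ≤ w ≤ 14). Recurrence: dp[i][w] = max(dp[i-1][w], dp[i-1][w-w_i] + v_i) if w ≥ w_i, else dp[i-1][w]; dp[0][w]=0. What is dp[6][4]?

8

i\w   0   1   2   3   4   5   6   7   8   9  10  11  12  13  14
  0   0   0   0   0   0   0   0   0   0   0   0   0   0   0   0
  1   0   0   0   0   0   0   0   0   1   1   1   1   1   1   1
  2   0   8   8   8   8   8   8   8   8   9   9   9   9   9   9
  3   0   8   8   8   8   8   8   8   8   9   9   9  17  17  17
  4   0   8   8   8   8   8   8   8   8   9   9   9  17  19  19
  5   0   8   8   8   8   8   8   8   8   9   9   9  17  19  19
  6   0   8   8   8   8  12  12  12  12  12  12  12  17  19  19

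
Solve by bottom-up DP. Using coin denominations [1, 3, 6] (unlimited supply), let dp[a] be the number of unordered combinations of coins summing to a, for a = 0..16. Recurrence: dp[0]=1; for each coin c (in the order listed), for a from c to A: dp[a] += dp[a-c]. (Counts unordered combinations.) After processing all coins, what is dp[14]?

9

after  coin     0     1     2     3     4     5     6     7     8     9    10    11    12    13    14    15    16
          1     1     1     1     1     1     1     1     1     1     1     1     1     1     1     1     1     1
          3     1     1     1     2     2     2     3     3     3     4     4     4     5     5     5     6     6
          6     1     1     1     2     2     2     4     4     4     6     6     6     9     9     9    12    12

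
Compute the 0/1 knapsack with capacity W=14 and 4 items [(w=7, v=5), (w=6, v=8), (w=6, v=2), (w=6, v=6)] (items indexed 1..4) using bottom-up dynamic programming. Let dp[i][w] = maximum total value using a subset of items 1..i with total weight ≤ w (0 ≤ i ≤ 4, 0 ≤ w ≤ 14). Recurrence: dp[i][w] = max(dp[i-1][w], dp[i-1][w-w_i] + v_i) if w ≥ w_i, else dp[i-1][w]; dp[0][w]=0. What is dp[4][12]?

i\w   0   1   2   3   4   5   6   7   8   9  10  11  12  13  14
  0   0   0   0   0   0   0   0   0   0   0   0   0   0   0   0
  1   0   0   0   0   0   0   0   5   5   5   5   5   5   5   5
  2   0   0   0   0   0   0   8   8   8   8   8   8   8  13  13
  3   0   0   0   0   0   0   8   8   8   8   8   8  10  13  13
  4   0   0   0   0   0   0   8   8   8   8   8   8  14  14  14

14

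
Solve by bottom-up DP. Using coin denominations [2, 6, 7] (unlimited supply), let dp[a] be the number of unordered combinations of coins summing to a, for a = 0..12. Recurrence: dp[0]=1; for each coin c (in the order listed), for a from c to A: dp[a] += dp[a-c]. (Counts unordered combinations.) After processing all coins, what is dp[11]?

after  coin     0     1     2     3     4     5     6     7     8     9    10    11    12
          2     1     0     1     0     1     0     1     0     1     0     1     0     1
          6     1     0     1     0     1     0     2     0     2     0     2     0     3
          7     1     0     1     0     1     0     2     1     2     1     2     1     3

1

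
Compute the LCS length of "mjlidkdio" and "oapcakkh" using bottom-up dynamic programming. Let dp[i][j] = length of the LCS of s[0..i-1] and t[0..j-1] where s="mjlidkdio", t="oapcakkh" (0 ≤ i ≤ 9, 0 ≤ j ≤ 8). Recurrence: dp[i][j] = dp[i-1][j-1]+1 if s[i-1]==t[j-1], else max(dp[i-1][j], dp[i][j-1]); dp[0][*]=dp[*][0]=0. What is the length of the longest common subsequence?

1

   ''  o  a  p  c  a  k  k  h
''  0  0  0  0  0  0  0  0  0
 m  0  0  0  0  0  0  0  0  0
 j  0  0  0  0  0  0  0  0  0
 l  0  0  0  0  0  0  0  0  0
 i  0  0  0  0  0  0  0  0  0
 d  0  0  0  0  0  0  0  0  0
 k  0  0  0  0  0  0  1  1  1
 d  0  0  0  0  0  0  1  1  1
 i  0  0  0  0  0  0  1  1  1
 o  0  1  1  1  1  1  1  1  1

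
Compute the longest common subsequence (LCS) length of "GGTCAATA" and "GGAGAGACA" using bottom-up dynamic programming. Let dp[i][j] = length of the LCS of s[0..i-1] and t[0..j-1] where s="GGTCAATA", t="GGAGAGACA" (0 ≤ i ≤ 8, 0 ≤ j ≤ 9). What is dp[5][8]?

   ''  G  G  A  G  A  G  A  C  A
''  0  0  0  0  0  0  0  0  0  0
 G  0  1  1  1  1  1  1  1  1  1
 G  0  1  2  2  2  2  2  2  2  2
 T  0  1  2  2  2  2  2  2  2  2
 C  0  1  2  2  2  2  2  2  3  3
 A  0  1  2  3  3  3  3  3  3  4
 A  0  1  2  3  3  4  4  4  4  4
 T  0  1  2  3  3  4  4  4  4  4
 A  0  1  2  3  3  4  4  5  5  5

3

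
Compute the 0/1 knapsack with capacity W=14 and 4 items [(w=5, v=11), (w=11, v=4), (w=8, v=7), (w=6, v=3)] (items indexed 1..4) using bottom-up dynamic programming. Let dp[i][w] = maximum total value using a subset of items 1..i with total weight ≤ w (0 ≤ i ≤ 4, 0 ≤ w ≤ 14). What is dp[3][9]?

i\w   0   1   2   3   4   5   6   7   8   9  10  11  12  13  14
  0   0   0   0   0   0   0   0   0   0   0   0   0   0   0   0
  1   0   0   0   0   0  11  11  11  11  11  11  11  11  11  11
  2   0   0   0   0   0  11  11  11  11  11  11  11  11  11  11
  3   0   0   0   0   0  11  11  11  11  11  11  11  11  18  18
  4   0   0   0   0   0  11  11  11  11  11  11  14  14  18  18

11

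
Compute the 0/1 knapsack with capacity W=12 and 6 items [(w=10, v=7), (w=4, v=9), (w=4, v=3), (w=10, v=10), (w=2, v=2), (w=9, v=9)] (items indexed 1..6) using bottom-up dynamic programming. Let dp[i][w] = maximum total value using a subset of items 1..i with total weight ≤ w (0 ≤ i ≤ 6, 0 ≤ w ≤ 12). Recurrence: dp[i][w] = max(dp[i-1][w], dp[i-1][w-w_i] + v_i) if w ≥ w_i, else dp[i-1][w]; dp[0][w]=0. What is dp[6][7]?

11

i\w   0   1   2   3   4   5   6   7   8   9  10  11  12
  0   0   0   0   0   0   0   0   0   0   0   0   0   0
  1   0   0   0   0   0   0   0   0   0   0   7   7   7
  2   0   0   0   0   9   9   9   9   9   9   9   9   9
  3   0   0   0   0   9   9   9   9  12  12  12  12  12
  4   0   0   0   0   9   9   9   9  12  12  12  12  12
  5   0   0   2   2   9   9  11  11  12  12  14  14  14
  6   0   0   2   2   9   9  11  11  12  12  14  14  14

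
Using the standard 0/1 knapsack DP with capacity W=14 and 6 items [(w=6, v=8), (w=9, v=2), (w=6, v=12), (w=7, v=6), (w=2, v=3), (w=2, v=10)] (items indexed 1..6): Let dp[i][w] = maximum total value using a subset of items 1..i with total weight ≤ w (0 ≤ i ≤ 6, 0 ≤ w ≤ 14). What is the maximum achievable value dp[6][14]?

i\w   0   1   2   3   4   5   6   7   8   9  10  11  12  13  14
  0   0   0   0   0   0   0   0   0   0   0   0   0   0   0   0
  1   0   0   0   0   0   0   8   8   8   8   8   8   8   8   8
  2   0   0   0   0   0   0   8   8   8   8   8   8   8   8   8
  3   0   0   0   0   0   0  12  12  12  12  12  12  20  20  20
  4   0   0   0   0   0   0  12  12  12  12  12  12  20  20  20
  5   0   0   3   3   3   3  12  12  15  15  15  15  20  20  23
  6   0   0  10  10  13  13  13  13  22  22  25  25  25  25  30

30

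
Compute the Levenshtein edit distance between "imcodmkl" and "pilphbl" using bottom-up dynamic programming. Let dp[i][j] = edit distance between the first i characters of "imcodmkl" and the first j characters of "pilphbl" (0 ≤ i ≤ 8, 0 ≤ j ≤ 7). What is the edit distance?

   ''  p  i  l  p  h  b  l
''  0  1  2  3  4  5  6  7
 i  1  1  1  2  3  4  5  6
 m  2  2  2  2  3  4  5  6
 c  3  3  3  3  3  4  5  6
 o  4  4  4  4  4  4  5  6
 d  5  5  5  5  5  5  5  6
 m  6  6  6  6  6  6  6  6
 k  7  7  7  7  7  7  7  7
 l  8  8  8  7  8  8  8  7

7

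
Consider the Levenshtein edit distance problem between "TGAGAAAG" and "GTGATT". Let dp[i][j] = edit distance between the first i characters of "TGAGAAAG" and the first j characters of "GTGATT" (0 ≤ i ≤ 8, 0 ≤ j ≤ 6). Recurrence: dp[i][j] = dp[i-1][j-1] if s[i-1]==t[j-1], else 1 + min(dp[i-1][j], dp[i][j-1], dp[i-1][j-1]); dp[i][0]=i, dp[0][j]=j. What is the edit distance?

5

   ''  G  T  G  A  T  T
''  0  1  2  3  4  5  6
 T  1  1  1  2  3  4  5
 G  2  1  2  1  2  3  4
 A  3  2  2  2  1  2  3
 G  4  3  3  2  2  2  3
 A  5  4  4  3  2  3  3
 A  6  5  5  4  3  3  4
 A  7  6  6  5  4  4  4
 G  8  7  7  6  5  5  5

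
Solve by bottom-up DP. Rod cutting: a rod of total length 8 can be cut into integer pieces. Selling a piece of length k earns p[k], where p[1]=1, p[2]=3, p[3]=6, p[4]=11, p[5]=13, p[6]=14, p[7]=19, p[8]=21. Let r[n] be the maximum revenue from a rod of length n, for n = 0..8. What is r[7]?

   n    0    1    2    3    4    5    6    7    8
r[n]    0    1    3    6   11   13   14   19   22

19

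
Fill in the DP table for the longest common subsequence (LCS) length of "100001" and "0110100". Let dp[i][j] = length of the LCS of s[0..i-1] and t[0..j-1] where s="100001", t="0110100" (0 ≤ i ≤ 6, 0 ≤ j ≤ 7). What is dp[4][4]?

   ''  0  1  1  0  1  0  0
''  0  0  0  0  0  0  0  0
 1  0  0  1  1  1  1  1  1
 0  0  1  1  1  2  2  2  2
 0  0  1  1  1  2  2  3  3
 0  0  1  1  1  2  2  3  4
 0  0  1  1  1  2  2  3  4
 1  0  1  2  2  2  3  3  4

2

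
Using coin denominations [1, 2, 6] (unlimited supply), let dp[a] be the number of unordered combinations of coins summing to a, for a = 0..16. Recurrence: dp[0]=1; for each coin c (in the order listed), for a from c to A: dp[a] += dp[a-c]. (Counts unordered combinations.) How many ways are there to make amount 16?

after  coin     0     1     2     3     4     5     6     7     8     9    10    11    12    13    14    15    16
          1     1     1     1     1     1     1     1     1     1     1     1     1     1     1     1     1     1
          2     1     1     2     2     3     3     4     4     5     5     6     6     7     7     8     8     9
          6     1     1     2     2     3     3     5     5     7     7     9     9    12    12    15    15    18

18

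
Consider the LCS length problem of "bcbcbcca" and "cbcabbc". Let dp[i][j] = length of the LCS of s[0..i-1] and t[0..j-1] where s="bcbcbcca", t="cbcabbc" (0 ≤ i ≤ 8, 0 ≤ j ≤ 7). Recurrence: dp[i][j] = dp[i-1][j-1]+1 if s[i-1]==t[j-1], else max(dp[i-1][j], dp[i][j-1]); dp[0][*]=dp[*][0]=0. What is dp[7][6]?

   ''  c  b  c  a  b  b  c
''  0  0  0  0  0  0  0  0
 b  0  0  1  1  1  1  1  1
 c  0  1  1  2  2  2  2  2
 b  0  1  2  2  2  3  3  3
 c  0  1  2  3  3  3  3  4
 b  0  1  2  3  3  4  4  4
 c  0  1  2  3  3  4  4  5
 c  0  1  2  3  3  4  4  5
 a  0  1  2  3  4  4  4  5

4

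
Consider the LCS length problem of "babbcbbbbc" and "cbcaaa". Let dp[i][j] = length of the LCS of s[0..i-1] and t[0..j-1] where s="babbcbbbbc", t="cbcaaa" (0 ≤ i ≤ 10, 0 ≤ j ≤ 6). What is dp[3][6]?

   ''  c  b  c  a  a  a
''  0  0  0  0  0  0  0
 b  0  0  1  1  1  1  1
 a  0  0  1  1  2  2  2
 b  0  0  1  1  2  2  2
 b  0  0  1  1  2  2  2
 c  0  1  1  2  2  2  2
 b  0  1  2  2  2  2  2
 b  0  1  2  2  2  2  2
 b  0  1  2  2  2  2  2
 b  0  1  2  2  2  2  2
 c  0  1  2  3  3  3  3

2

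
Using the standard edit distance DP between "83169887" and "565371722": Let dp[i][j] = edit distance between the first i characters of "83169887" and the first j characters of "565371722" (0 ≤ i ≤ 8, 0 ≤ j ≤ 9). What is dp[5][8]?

   ''  5  6  5  3  7  1  7  2  2
''  0  1  2  3  4  5  6  7  8  9
 8  1  1  2  3  4  5  6  7  8  9
 3  2  2  2  3  3  4  5  6  7  8
 1  3  3  3  3  4  4  4  5  6  7
 6  4  4  3  4  4  5  5  5  6  7
 9  5  5  4  4  5  5  6  6  6  7
 8  6  6  5  5  5  6  6  7  7  7
 8  7  7  6  6  6  6  7  7  8  8
 7  8  8  7  7  7  6  7  7  8  9

6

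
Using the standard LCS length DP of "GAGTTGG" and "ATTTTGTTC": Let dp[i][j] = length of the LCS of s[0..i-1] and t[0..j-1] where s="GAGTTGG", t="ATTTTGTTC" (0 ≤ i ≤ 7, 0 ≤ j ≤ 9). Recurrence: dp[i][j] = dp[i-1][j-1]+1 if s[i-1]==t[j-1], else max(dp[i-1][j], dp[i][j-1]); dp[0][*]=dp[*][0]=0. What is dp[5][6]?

3

   ''  A  T  T  T  T  G  T  T  C
''  0  0  0  0  0  0  0  0  0  0
 G  0  0  0  0  0  0  1  1  1  1
 A  0  1  1  1  1  1  1  1  1  1
 G  0  1  1  1  1  1  2  2  2  2
 T  0  1  2  2  2  2  2  3  3  3
 T  0  1  2  3  3  3  3  3  4  4
 G  0  1  2  3  3  3  4  4  4  4
 G  0  1  2  3  3  3  4  4  4  4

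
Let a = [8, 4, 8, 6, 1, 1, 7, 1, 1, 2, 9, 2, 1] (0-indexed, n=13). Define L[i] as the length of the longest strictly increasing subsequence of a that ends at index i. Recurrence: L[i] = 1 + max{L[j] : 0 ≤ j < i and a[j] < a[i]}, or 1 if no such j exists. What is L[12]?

1

   i    0    1    2    3    4    5    6    7    8    9   10   11   12
a[i]    8    4    8    6    1    1    7    1    1    2    9    2    1
L[i]    1    1    2    2    1    1    3    1    1    2    4    2    1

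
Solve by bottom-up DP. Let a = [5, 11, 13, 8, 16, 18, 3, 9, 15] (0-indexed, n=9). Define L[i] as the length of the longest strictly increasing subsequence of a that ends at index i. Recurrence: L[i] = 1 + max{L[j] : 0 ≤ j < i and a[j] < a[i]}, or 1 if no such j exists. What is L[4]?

   i    0    1    2    3    4    5    6    7    8
a[i]    5   11   13    8   16   18    3    9   15
L[i]    1    2    3    2    4    5    1    3    4

4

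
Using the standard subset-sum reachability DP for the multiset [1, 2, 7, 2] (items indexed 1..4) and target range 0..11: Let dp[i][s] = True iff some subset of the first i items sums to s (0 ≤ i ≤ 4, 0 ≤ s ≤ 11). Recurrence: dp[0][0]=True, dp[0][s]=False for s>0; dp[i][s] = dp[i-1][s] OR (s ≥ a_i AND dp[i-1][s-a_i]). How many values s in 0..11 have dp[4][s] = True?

i\s   0   1   2   3   4   5   6   7   8   9  10  11
  0   T   F   F   F   F   F   F   F   F   F   F   F
  1   T   T   F   F   F   F   F   F   F   F   F   F
  2   T   T   T   T   F   F   F   F   F   F   F   F
  3   T   T   T   T   F   F   F   T   T   T   T   F
  4   T   T   T   T   T   T   F   T   T   T   T   T

11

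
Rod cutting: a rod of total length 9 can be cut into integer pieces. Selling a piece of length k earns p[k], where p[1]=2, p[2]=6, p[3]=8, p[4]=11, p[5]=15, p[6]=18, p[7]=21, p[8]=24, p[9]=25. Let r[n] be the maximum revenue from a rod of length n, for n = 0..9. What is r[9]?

27

   n    0    1    2    3    4    5    6    7    8    9
r[n]    0    2    6    8   12   15   18   21   24   27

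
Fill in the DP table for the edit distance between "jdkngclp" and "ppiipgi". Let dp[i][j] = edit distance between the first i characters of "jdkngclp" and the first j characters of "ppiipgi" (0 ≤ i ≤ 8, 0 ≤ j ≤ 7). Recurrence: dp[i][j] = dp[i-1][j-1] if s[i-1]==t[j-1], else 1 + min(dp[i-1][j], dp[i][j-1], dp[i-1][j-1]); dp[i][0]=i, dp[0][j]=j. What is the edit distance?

8

   ''  p  p  i  i  p  g  i
''  0  1  2  3  4  5  6  7
 j  1  1  2  3  4  5  6  7
 d  2  2  2  3  4  5  6  7
 k  3  3  3  3  4  5  6  7
 n  4  4  4  4  4  5  6  7
 g  5  5  5  5  5  5  5  6
 c  6  6  6  6  6  6  6  6
 l  7  7  7  7  7  7  7  7
 p  8  7  7  8  8  7  8  8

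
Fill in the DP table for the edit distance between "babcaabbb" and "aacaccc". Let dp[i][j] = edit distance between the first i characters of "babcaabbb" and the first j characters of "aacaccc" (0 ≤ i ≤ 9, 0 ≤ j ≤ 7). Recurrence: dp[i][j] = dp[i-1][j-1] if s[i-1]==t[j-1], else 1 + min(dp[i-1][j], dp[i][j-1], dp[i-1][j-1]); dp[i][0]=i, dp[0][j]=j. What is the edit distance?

6

   ''  a  a  c  a  c  c  c
''  0  1  2  3  4  5  6  7
 b  1  1  2  3  4  5  6  7
 a  2  1  1  2  3  4  5  6
 b  3  2  2  2  3  4  5  6
 c  4  3  3  2  3  3  4  5
 a  5  4  3  3  2  3  4  5
 a  6  5  4  4  3  3  4  5
 b  7  6  5  5  4  4  4  5
 b  8  7  6  6  5  5  5  5
 b  9  8  7  7  6  6  6  6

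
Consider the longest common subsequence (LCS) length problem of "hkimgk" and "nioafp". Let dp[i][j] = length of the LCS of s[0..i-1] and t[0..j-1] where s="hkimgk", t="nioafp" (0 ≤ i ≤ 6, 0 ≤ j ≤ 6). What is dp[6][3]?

1

   ''  n  i  o  a  f  p
''  0  0  0  0  0  0  0
 h  0  0  0  0  0  0  0
 k  0  0  0  0  0  0  0
 i  0  0  1  1  1  1  1
 m  0  0  1  1  1  1  1
 g  0  0  1  1  1  1  1
 k  0  0  1  1  1  1  1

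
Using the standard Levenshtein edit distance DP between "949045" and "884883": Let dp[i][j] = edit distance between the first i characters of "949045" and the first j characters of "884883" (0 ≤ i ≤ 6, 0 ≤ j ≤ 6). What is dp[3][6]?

5

   ''  8  8  4  8  8  3
''  0  1  2  3  4  5  6
 9  1  1  2  3  4  5  6
 4  2  2  2  2  3  4  5
 9  3  3  3  3  3  4  5
 0  4  4  4  4  4  4  5
 4  5  5  5  4  5  5  5
 5  6  6  6  5  5  6  6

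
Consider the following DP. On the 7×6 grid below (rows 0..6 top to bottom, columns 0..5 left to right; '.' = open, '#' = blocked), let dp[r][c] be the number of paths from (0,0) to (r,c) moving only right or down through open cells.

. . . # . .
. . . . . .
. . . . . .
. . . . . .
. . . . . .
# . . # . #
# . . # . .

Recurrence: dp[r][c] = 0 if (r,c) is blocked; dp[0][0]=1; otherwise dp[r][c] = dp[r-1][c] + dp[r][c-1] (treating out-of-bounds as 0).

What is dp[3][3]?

r\c   0   1   2   3   4   5
  0   1   1   1   0   0   0
  1   1   2   3   3   3   3
  2   1   3   6   9  12  15
  3   1   4  10  19  31  46
  4   1   5  15  34  65 111
  5   0   5  20   0  65   0
  6   0   5  25   0  65  65

19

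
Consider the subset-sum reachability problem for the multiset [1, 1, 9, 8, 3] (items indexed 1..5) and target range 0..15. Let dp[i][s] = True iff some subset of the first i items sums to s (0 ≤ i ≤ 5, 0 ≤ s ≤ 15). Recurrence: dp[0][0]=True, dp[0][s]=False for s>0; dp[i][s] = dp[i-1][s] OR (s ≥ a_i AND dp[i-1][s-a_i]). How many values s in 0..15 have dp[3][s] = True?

i\s   0   1   2   3   4   5   6   7   8   9  10  11  12  13  14  15
  0   T   F   F   F   F   F   F   F   F   F   F   F   F   F   F   F
  1   T   T   F   F   F   F   F   F   F   F   F   F   F   F   F   F
  2   T   T   T   F   F   F   F   F   F   F   F   F   F   F   F   F
  3   T   T   T   F   F   F   F   F   F   T   T   T   F   F   F   F
  4   T   T   T   F   F   F   F   F   T   T   T   T   F   F   F   F
  5   T   T   T   T   T   T   F   F   T   T   T   T   T   T   T   F

6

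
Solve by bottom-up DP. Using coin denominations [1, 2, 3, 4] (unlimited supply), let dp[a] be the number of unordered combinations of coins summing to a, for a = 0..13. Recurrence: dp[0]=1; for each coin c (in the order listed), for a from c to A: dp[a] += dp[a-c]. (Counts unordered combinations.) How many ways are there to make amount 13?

39

after  coin     0     1     2     3     4     5     6     7     8     9    10    11    12    13
          1     1     1     1     1     1     1     1     1     1     1     1     1     1     1
          2     1     1     2     2     3     3     4     4     5     5     6     6     7     7
          3     1     1     2     3     4     5     7     8    10    12    14    16    19    21
          4     1     1     2     3     5     6     9    11    15    18    23    27    34    39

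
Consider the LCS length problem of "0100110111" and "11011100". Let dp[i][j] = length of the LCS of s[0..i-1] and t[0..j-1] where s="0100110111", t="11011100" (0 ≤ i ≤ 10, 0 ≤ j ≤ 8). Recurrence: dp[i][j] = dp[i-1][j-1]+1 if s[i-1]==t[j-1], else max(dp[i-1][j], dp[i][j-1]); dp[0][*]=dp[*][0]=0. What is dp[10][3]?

3

   ''  1  1  0  1  1  1  0  0
''  0  0  0  0  0  0  0  0  0
 0  0  0  0  1  1  1  1  1  1
 1  0  1  1  1  2  2  2  2  2
 0  0  1  1  2  2  2  2  3  3
 0  0  1  1  2  2  2  2  3  4
 1  0  1  2  2  3  3  3  3  4
 1  0  1  2  2  3  4  4  4  4
 0  0  1  2  3  3  4  4  5  5
 1  0  1  2  3  4  4  5  5  5
 1  0  1  2  3  4  5  5  5  5
 1  0  1  2  3  4  5  6  6  6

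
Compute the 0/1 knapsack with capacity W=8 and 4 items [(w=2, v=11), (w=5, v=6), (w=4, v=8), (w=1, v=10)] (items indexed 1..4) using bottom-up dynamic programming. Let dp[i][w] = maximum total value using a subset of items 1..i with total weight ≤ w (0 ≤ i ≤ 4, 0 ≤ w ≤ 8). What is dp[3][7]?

19

i\w   0   1   2   3   4   5   6   7   8
  0   0   0   0   0   0   0   0   0   0
  1   0   0  11  11  11  11  11  11  11
  2   0   0  11  11  11  11  11  17  17
  3   0   0  11  11  11  11  19  19  19
  4   0  10  11  21  21  21  21  29  29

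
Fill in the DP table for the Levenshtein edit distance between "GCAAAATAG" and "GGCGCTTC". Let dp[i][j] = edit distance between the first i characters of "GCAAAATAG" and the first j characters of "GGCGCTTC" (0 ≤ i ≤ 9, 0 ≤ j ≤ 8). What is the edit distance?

   ''  G  G  C  G  C  T  T  C
''  0  1  2  3  4  5  6  7  8
 G  1  0  1  2  3  4  5  6  7
 C  2  1  1  1  2  3  4  5  6
 A  3  2  2  2  2  3  4  5  6
 A  4  3  3  3  3  3  4  5  6
 A  5  4  4  4  4  4  4  5  6
 A  6  5  5  5  5  5  5  5  6
 T  7  6  6  6  6  6  5  5  6
 A  8  7  7  7  7  7  6  6  6
 G  9  8  7  8  7  8  7  7  7

7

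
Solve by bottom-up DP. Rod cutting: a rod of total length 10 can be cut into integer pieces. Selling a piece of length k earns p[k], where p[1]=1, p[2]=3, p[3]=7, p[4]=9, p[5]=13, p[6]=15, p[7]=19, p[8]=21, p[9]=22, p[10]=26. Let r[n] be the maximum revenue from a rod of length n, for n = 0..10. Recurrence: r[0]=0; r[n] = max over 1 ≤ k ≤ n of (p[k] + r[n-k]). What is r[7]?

19

   n    0    1    2    3    4    5    6    7    8    9   10
r[n]    0    1    3    7    9   13   15   19   21   22   26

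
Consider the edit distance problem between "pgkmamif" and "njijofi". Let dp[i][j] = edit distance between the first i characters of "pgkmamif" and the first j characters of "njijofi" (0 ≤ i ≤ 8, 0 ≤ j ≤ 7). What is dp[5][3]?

5

   ''  n  j  i  j  o  f  i
''  0  1  2  3  4  5  6  7
 p  1  1  2  3  4  5  6  7
 g  2  2  2  3  4  5  6  7
 k  3  3  3  3  4  5  6  7
 m  4  4  4  4  4  5  6  7
 a  5  5  5  5  5  5  6  7
 m  6  6  6  6  6  6  6  7
 i  7  7  7  6  7  7  7  6
 f  8  8  8  7  7  8  7  7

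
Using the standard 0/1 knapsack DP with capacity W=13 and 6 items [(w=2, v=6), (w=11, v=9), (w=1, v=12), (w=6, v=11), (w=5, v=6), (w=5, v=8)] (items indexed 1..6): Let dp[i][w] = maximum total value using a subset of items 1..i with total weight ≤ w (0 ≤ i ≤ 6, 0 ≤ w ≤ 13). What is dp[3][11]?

i\w   0   1   2   3   4   5   6   7   8   9  10  11  12  13
  0   0   0   0   0   0   0   0   0   0   0   0   0   0   0
  1   0   0   6   6   6   6   6   6   6   6   6   6   6   6
  2   0   0   6   6   6   6   6   6   6   6   6   9   9  15
  3   0  12  12  18  18  18  18  18  18  18  18  18  21  21
  4   0  12  12  18  18  18  18  23  23  29  29  29  29  29
  5   0  12  12  18  18  18  18  23  24  29  29  29  29  29
  6   0  12  12  18  18  18  20  23  26  29  29  29  31  32

18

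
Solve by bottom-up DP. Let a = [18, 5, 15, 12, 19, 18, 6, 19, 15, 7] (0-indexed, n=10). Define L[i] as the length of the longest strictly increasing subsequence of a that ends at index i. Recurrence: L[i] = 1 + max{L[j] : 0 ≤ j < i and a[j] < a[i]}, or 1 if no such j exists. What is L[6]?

2

   i    0    1    2    3    4    5    6    7    8    9
a[i]   18    5   15   12   19   18    6   19   15    7
L[i]    1    1    2    2    3    3    2    4    3    3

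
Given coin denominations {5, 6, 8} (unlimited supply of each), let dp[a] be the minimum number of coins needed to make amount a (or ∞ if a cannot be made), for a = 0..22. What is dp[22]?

3

 a  0  1  2  3  4  5  6  7  8  9 10 11 12 13 14 15 16 17 18 19 20 21 22
dp  0  -  -  -  -  1  1  -  1  -  2  2  2  2  2  3  2  3  3  3  3  3  3
(- denotes ∞ / unreachable)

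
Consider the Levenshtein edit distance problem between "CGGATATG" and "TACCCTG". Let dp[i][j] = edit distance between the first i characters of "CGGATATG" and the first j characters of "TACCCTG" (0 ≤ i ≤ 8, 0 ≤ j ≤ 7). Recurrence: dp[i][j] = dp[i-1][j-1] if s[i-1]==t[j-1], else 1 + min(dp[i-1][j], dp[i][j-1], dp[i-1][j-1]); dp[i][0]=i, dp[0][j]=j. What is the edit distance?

6

   ''  T  A  C  C  C  T  G
''  0  1  2  3  4  5  6  7
 C  1  1  2  2  3  4  5  6
 G  2  2  2  3  3  4  5  5
 G  3  3  3  3  4  4  5  5
 A  4  4  3  4  4  5  5  6
 T  5  4  4  4  5  5  5  6
 A  6  5  4  5  5  6  6  6
 T  7  6  5  5  6  6  6  7
 G  8  7  6  6  6  7  7  6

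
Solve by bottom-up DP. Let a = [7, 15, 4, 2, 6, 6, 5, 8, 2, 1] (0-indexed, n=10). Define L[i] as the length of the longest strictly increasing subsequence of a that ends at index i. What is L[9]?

1

   i    0    1    2    3    4    5    6    7    8    9
a[i]    7   15    4    2    6    6    5    8    2    1
L[i]    1    2    1    1    2    2    2    3    1    1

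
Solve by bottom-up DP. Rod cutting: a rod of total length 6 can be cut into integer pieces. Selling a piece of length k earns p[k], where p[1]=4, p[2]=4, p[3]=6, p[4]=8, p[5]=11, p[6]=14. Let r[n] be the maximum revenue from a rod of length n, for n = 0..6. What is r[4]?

16

   n    0    1    2    3    4    5    6
r[n]    0    4    8   12   16   20   24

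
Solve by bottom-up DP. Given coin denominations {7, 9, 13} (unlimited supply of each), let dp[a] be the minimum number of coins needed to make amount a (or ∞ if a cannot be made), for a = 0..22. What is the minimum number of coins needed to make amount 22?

2

 a  0  1  2  3  4  5  6  7  8  9 10 11 12 13 14 15 16 17 18 19 20 21 22
dp  0  -  -  -  -  -  -  1  -  1  -  -  -  1  2  -  2  -  2  -  2  3  2
(- denotes ∞ / unreachable)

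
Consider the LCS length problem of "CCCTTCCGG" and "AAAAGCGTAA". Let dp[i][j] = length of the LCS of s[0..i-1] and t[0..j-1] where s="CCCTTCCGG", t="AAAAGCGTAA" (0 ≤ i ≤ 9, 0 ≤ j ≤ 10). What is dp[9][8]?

   ''  A  A  A  A  G  C  G  T  A  A
''  0  0  0  0  0  0  0  0  0  0  0
 C  0  0  0  0  0  0  1  1  1  1  1
 C  0  0  0  0  0  0  1  1  1  1  1
 C  0  0  0  0  0  0  1  1  1  1  1
 T  0  0  0  0  0  0  1  1  2  2  2
 T  0  0  0  0  0  0  1  1  2  2  2
 C  0  0  0  0  0  0  1  1  2  2  2
 C  0  0  0  0  0  0  1  1  2  2  2
 G  0  0  0  0  0  1  1  2  2  2  2
 G  0  0  0  0  0  1  1  2  2  2  2

2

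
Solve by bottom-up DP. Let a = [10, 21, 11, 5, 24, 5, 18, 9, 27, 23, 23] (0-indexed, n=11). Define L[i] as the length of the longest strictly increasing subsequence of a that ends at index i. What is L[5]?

1

   i    0    1    2    3    4    5    6    7    8    9   10
a[i]   10   21   11    5   24    5   18    9   27   23   23
L[i]    1    2    2    1    3    1    3    2    4    4    4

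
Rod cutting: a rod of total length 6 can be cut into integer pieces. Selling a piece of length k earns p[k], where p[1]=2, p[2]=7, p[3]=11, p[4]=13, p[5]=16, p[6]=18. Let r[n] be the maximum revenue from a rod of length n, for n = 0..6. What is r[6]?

22

   n    0    1    2    3    4    5    6
r[n]    0    2    7   11   14   18   22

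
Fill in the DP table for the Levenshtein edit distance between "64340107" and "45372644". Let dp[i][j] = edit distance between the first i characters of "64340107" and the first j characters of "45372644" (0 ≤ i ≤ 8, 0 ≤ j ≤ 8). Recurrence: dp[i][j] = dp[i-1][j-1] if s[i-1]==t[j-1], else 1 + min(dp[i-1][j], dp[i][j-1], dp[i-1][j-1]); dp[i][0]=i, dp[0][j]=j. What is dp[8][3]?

   ''  4  5  3  7  2  6  4  4
''  0  1  2  3  4  5  6  7  8
 6  1  1  2  3  4  5  5  6  7
 4  2  1  2  3  4  5  6  5  6
 3  3  2  2  2  3  4  5  6  6
 4  4  3  3  3  3  4  5  5  6
 0  5  4  4  4  4  4  5  6  6
 1  6  5  5  5  5  5  5  6  7
 0  7  6  6  6  6  6  6  6  7
 7  8  7  7  7  6  7  7  7  7

7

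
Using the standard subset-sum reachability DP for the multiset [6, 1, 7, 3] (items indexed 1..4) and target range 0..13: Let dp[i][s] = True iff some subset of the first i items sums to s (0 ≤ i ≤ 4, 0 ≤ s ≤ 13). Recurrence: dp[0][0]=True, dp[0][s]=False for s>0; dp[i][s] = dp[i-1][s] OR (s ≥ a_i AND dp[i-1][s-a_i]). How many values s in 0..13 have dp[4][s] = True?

i\s   0   1   2   3   4   5   6   7   8   9  10  11  12  13
  0   T   F   F   F   F   F   F   F   F   F   F   F   F   F
  1   T   F   F   F   F   F   T   F   F   F   F   F   F   F
  2   T   T   F   F   F   F   T   T   F   F   F   F   F   F
  3   T   T   F   F   F   F   T   T   T   F   F   F   F   T
  4   T   T   F   T   T   F   T   T   T   T   T   T   F   T

11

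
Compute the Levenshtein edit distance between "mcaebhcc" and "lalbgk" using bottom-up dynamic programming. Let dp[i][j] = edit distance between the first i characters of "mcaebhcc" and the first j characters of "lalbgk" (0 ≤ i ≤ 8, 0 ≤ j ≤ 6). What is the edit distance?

   ''  l  a  l  b  g  k
''  0  1  2  3  4  5  6
 m  1  1  2  3  4  5  6
 c  2  2  2  3  4  5  6
 a  3  3  2  3  4  5  6
 e  4  4  3  3  4  5  6
 b  5  5  4  4  3  4  5
 h  6  6  5  5  4  4  5
 c  7  7  6  6  5  5  5
 c  8  8  7  7  6  6  6

6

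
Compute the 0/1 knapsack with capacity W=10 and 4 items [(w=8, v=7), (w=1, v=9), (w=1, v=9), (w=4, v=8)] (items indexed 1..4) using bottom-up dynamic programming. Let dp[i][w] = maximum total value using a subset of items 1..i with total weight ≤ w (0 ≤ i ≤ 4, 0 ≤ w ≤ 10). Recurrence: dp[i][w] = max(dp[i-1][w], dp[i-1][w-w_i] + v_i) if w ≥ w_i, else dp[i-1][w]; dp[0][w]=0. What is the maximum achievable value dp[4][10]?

i\w   0   1   2   3   4   5   6   7   8   9  10
  0   0   0   0   0   0   0   0   0   0   0   0
  1   0   0   0   0   0   0   0   0   7   7   7
  2   0   9   9   9   9   9   9   9   9  16  16
  3   0   9  18  18  18  18  18  18  18  18  25
  4   0   9  18  18  18  18  26  26  26  26  26

26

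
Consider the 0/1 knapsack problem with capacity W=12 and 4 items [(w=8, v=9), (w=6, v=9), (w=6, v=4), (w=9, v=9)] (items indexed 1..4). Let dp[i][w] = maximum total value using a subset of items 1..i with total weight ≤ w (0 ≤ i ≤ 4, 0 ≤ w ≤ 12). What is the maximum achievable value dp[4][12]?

i\w   0   1   2   3   4   5   6   7   8   9  10  11  12
  0   0   0   0   0   0   0   0   0   0   0   0   0   0
  1   0   0   0   0   0   0   0   0   9   9   9   9   9
  2   0   0   0   0   0   0   9   9   9   9   9   9   9
  3   0   0   0   0   0   0   9   9   9   9   9   9  13
  4   0   0   0   0   0   0   9   9   9   9   9   9  13

13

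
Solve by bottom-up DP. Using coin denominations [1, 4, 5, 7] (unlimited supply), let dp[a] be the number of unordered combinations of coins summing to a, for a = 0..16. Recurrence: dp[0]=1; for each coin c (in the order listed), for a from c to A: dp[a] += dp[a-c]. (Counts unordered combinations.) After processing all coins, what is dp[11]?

8

after  coin     0     1     2     3     4     5     6     7     8     9    10    11    12    13    14    15    16
          1     1     1     1     1     1     1     1     1     1     1     1     1     1     1     1     1     1
          4     1     1     1     1     2     2     2     2     3     3     3     3     4     4     4     4     5
          5     1     1     1     1     2     3     3     3     4     5     6     6     7     8     9    10    11
          7     1     1     1     1     2     3     3     4     5     6     7     8    10    11    13    15    17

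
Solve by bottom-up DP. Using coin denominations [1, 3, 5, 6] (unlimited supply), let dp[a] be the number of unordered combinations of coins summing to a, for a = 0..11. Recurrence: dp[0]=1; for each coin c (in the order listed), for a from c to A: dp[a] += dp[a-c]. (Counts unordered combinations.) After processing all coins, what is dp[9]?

8

after  coin     0     1     2     3     4     5     6     7     8     9    10    11
          1     1     1     1     1     1     1     1     1     1     1     1     1
          3     1     1     1     2     2     2     3     3     3     4     4     4
          5     1     1     1     2     2     3     4     4     5     6     7     8
          6     1     1     1     2     2     3     5     5     6     8     9    11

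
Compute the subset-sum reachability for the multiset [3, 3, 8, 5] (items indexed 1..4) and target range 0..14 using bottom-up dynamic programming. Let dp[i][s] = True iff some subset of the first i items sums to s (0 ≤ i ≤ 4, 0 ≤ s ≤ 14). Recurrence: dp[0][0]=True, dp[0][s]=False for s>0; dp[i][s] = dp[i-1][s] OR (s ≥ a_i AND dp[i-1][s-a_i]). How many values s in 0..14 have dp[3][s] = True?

6

i\s   0   1   2   3   4   5   6   7   8   9  10  11  12  13  14
  0   T   F   F   F   F   F   F   F   F   F   F   F   F   F   F
  1   T   F   F   T   F   F   F   F   F   F   F   F   F   F   F
  2   T   F   F   T   F   F   T   F   F   F   F   F   F   F   F
  3   T   F   F   T   F   F   T   F   T   F   F   T   F   F   T
  4   T   F   F   T   F   T   T   F   T   F   F   T   F   T   T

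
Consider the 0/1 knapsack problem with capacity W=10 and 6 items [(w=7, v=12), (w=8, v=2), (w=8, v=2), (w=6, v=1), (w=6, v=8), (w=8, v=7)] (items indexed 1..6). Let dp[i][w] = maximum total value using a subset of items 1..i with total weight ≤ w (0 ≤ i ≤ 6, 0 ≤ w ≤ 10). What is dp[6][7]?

12

i\w   0   1   2   3   4   5   6   7   8   9  10
  0   0   0   0   0   0   0   0   0   0   0   0
  1   0   0   0   0   0   0   0  12  12  12  12
  2   0   0   0   0   0   0   0  12  12  12  12
  3   0   0   0   0   0   0   0  12  12  12  12
  4   0   0   0   0   0   0   1  12  12  12  12
  5   0   0   0   0   0   0   8  12  12  12  12
  6   0   0   0   0   0   0   8  12  12  12  12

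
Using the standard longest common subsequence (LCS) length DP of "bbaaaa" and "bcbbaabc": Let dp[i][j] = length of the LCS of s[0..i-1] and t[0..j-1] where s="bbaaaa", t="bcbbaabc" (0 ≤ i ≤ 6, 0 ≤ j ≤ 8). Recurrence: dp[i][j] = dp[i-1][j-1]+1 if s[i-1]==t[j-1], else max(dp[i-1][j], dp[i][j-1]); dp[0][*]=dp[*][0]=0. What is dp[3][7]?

   ''  b  c  b  b  a  a  b  c
''  0  0  0  0  0  0  0  0  0
 b  0  1  1  1  1  1  1  1  1
 b  0  1  1  2  2  2  2  2  2
 a  0  1  1  2  2  3  3  3  3
 a  0  1  1  2  2  3  4  4  4
 a  0  1  1  2  2  3  4  4  4
 a  0  1  1  2  2  3  4  4  4

3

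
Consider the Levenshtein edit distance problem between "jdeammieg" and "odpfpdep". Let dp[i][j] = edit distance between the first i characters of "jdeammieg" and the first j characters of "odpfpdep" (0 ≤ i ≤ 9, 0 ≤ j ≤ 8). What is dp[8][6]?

7

   ''  o  d  p  f  p  d  e  p
''  0  1  2  3  4  5  6  7  8
 j  1  1  2  3  4  5  6  7  8
 d  2  2  1  2  3  4  5  6  7
 e  3  3  2  2  3  4  5  5  6
 a  4  4  3  3  3  4  5  6  6
 m  5  5  4  4  4  4  5  6  7
 m  6  6  5  5  5  5  5  6  7
 i  7  7  6  6  6  6  6  6  7
 e  8  8  7  7  7  7  7  6  7
 g  9  9  8  8  8  8  8  7  7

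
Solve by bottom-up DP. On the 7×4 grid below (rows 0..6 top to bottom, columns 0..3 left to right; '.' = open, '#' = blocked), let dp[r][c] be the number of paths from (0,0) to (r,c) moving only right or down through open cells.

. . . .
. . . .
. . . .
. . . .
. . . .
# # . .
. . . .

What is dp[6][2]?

15

r\c   0   1   2   3
  0   1   1   1   1
  1   1   2   3   4
  2   1   3   6  10
  3   1   4  10  20
  4   1   5  15  35
  5   0   0  15  50
  6   0   0  15  65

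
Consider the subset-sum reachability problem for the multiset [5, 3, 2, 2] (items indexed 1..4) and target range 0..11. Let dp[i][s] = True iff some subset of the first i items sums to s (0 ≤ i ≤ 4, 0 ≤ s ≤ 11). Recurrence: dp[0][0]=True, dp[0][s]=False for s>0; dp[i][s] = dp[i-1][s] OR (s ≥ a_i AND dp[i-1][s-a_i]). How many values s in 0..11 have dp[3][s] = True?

7

i\s   0   1   2   3   4   5   6   7   8   9  10  11
  0   T   F   F   F   F   F   F   F   F   F   F   F
  1   T   F   F   F   F   T   F   F   F   F   F   F
  2   T   F   F   T   F   T   F   F   T   F   F   F
  3   T   F   T   T   F   T   F   T   T   F   T   F
  4   T   F   T   T   T   T   F   T   T   T   T   F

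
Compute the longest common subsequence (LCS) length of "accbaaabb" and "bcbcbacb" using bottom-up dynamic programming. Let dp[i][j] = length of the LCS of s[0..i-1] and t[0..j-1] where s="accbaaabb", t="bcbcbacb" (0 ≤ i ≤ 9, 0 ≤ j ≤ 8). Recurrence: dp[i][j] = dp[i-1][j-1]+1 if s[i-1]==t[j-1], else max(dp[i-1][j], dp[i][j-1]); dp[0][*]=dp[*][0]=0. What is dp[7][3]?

   ''  b  c  b  c  b  a  c  b
''  0  0  0  0  0  0  0  0  0
 a  0  0  0  0  0  0  1  1  1
 c  0  0  1  1  1  1  1  2  2
 c  0  0  1  1  2  2  2  2  2
 b  0  1  1  2  2  3  3  3  3
 a  0  1  1  2  2  3  4  4  4
 a  0  1  1  2  2  3  4  4  4
 a  0  1  1  2  2  3  4  4  4
 b  0  1  1  2  2  3  4  4  5
 b  0  1  1  2  2  3  4  4  5

2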